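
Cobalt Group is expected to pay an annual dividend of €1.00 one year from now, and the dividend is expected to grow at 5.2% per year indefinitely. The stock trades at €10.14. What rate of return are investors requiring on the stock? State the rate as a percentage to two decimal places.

P = D₁/(r − g) ⇒ r = D₁/P + g = €1.0000/€10.14 + 0.052 = 0.098619 + 0.052 = 0.150619

15.06%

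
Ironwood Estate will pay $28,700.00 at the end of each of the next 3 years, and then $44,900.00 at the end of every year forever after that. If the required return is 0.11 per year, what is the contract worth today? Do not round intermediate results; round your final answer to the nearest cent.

PV of 3-year annuity: $28,700.00 × [1 − (1+0.11)^−3] / 0.11 = 70134.61233
Perpetuity value at year 3: $44,900.00 / 0.11 = 408181.81818
PV of perpetuity: 408181.81818 / (1+0.11)^3 = 298459.02746
Total PV = 70134.61233 + 298459.02746 = 368593.63979

$368593.64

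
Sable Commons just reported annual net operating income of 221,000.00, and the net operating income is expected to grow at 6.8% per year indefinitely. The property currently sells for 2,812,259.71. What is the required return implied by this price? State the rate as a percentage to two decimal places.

15.19%

D₁ = 221,000.00 × 1.068 = 236,028.0000
P = D₁/(r − g) ⇒ r = D₁/P + g = 236,028.0000/2,812,259.71 + 0.068 = 0.083928 + 0.068 = 0.151928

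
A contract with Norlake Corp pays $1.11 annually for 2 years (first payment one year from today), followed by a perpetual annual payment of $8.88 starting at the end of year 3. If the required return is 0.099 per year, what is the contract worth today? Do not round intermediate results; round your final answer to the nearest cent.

$76.19

PV of 2-year annuity: $1.11 × [1 − (1+0.099)^−2] / 0.099 = 1.92903
Perpetuity value at year 2: $8.88 / 0.099 = 89.69697
PV of perpetuity: 89.69697 / (1+0.099)^2 = 74.26469
Total PV = 1.92903 + 74.26469 = 76.19373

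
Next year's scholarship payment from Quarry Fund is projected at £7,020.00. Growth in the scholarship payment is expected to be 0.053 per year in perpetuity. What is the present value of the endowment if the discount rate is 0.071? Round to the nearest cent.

Growing perpetuity: P = D₁ / (r − g) = £7,020.0000 / (0.071 − 0.053) = £390,000.00

£390000.00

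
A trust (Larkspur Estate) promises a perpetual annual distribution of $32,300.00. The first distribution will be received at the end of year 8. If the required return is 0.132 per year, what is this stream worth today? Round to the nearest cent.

$102731.49

Value at end of year 7: C / r = $32,300.00 / 0.132 = $244,696.9697
Discount to today: PV = $244,696.9697 / (1 + 0.132)^7 = $244,696.9697 / 2.381908 = $102,731.49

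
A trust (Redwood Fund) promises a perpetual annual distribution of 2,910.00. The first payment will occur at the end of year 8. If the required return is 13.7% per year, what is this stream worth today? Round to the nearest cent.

Value at end of year 7: C / r = 2,910.00 / 0.137 = 21,240.8759
Discount to today: PV = 21,240.8759 / (1 + 0.137)^7 = 21,240.8759 / 2.456537 = 8,646.68

8646.68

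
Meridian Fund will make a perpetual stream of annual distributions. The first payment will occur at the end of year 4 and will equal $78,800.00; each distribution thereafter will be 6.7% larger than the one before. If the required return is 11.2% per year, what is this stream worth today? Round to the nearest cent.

$1273501.15

Value at end of year 3: C₁ / (r − g) = $78,800.00 / (0.112 − 0.067) = $1,751,111.1111
Discount to today: PV = $1,751,111.1111 / (1 + 0.112)^3 = $1,751,111.1111 / 1.375037 = $1,273,501.15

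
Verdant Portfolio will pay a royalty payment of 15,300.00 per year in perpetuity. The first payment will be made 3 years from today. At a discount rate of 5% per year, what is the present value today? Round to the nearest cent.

Value at end of year 2: C / r = 15,300.00 / 0.05 = 306,000.0000
Discount to today: PV = 306,000.0000 / (1 + 0.05)^2 = 306,000.0000 / 1.102500 = 277,551.02

277551.02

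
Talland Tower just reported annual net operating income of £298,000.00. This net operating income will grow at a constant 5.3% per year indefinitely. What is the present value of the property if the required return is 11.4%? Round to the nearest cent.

D₁ = D₀ × (1 + g) = £298,000.00 × 1.053 = £313,794.0000
Growing perpetuity: P = D₁ / (r − g) = £313,794.0000 / (0.114 − 0.053) = £5,144,163.93

£5144163.93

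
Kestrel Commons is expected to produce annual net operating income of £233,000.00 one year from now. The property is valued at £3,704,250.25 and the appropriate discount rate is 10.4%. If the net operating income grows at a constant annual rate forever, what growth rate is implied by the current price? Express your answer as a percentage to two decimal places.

4.11%

P = D₁/(r−g) ⇒ g = r − D₁/P = 0.104 − £233,000.00/£3,704,250.25 = 0.041099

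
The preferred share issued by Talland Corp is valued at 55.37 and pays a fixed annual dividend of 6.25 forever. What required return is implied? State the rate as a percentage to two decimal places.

11.29%

P = C/r ⇒ r = C/P = 6.25/55.37 = 0.112877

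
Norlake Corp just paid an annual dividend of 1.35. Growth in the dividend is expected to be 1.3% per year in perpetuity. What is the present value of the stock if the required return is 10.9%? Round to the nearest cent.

14.25

D₁ = D₀ × (1 + g) = 1.35 × 1.013 = 1.3676
Growing perpetuity: P = D₁ / (r − g) = 1.3676 / (0.109 − 0.013) = 14.25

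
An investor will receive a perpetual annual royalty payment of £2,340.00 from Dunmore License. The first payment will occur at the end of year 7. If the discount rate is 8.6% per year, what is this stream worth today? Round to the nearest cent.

Value at end of year 6: C / r = £2,340.00 / 0.086 = £27,209.3023
Discount to today: PV = £27,209.3023 / (1 + 0.086)^6 = £27,209.3023 / 1.640510 = £16,585.88

£16585.88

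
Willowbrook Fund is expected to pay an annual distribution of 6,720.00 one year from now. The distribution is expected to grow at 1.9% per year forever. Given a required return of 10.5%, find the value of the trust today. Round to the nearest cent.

Growing perpetuity: P = D₁ / (r − g) = 6,720.0000 / (0.105 − 0.019) = 78,139.53

78139.53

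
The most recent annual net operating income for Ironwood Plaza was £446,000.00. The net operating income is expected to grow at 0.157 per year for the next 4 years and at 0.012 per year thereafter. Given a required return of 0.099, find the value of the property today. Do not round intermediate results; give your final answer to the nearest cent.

£8405055.64

D_1 = 516022.00000
D_2 = 597037.45400
D_3 = 690772.33428
D_4 = 799223.59076
Terminal value at year 4: TV = D_4×(1+g_2)/(r−g_2) = 808814.27385/0.087 = 9296715.79137
P_0 = D_1/(1+r)^1 + D_2/(1+r)^2 + D_3/(1+r)^3 + D_4/(1+r)^4 + TV/(1+r)^4
    = 469537.76160 + 494317.73446 + 520405.47659 + 547870.00584 + 6372924.66559 = 8405055.64408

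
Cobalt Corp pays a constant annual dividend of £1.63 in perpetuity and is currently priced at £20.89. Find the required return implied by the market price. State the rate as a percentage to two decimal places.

7.80%

P = C/r ⇒ r = C/P = £1.63/£20.89 = 0.078028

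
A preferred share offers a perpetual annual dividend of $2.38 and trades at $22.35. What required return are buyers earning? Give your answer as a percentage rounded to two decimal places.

10.65%

P = C/r ⇒ r = C/P = $2.38/$22.35 = 0.106488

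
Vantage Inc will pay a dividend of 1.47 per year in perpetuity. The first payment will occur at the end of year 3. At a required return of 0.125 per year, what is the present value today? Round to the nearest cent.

9.29

Value at end of year 2: C / r = 1.47 / 0.125 = 11.7600
Discount to today: PV = 11.7600 / (1 + 0.125)^2 = 11.7600 / 1.265625 = 9.29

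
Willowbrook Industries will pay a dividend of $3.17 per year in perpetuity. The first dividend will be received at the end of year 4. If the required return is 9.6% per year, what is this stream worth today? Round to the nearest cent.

Value at end of year 3: C / r = $3.17 / 0.096 = $33.0208
Discount to today: PV = $33.0208 / (1 + 0.096)^3 = $33.0208 / 1.316533 = $25.08

$25.08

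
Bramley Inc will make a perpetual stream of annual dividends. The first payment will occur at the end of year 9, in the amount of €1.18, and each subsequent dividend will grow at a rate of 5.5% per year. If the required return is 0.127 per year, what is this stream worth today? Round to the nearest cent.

€6.30

Value at end of year 8: C₁ / (r − g) = €1.18 / (0.127 − 0.055) = €16.3889
Discount to today: PV = €16.3889 / (1 + 0.127)^8 = €16.3889 / 2.602504 = €6.30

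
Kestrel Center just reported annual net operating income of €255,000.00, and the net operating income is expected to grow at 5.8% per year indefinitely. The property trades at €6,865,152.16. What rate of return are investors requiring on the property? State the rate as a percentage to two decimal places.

9.73%

D₁ = €255,000.00 × 1.058 = €269,790.0000
P = D₁/(r − g) ⇒ r = D₁/P + g = €269,790.0000/€6,865,152.16 + 0.058 = 0.039298 + 0.058 = 0.097298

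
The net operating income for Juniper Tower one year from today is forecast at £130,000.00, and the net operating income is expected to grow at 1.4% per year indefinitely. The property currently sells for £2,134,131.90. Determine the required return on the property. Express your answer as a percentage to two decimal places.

P = D₁/(r − g) ⇒ r = D₁/P + g = £130,000.0000/£2,134,131.90 + 0.014 = 0.060915 + 0.014 = 0.074915

7.49%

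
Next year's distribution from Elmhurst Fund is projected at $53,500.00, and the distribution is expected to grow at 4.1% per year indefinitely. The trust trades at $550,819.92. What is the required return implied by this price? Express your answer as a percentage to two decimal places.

P = D₁/(r − g) ⇒ r = D₁/P + g = $53,500.0000/$550,819.92 + 0.041 = 0.097128 + 0.041 = 0.138128

13.81%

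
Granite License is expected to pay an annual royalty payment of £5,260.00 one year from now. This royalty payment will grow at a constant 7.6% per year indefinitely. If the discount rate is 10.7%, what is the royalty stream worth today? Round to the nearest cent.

Growing perpetuity: P = D₁ / (r − g) = £5,260.0000 / (0.107 − 0.076) = £169,677.42

£169677.42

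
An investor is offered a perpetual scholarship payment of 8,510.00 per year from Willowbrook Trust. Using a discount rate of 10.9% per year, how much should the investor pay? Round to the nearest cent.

Level perpetuity: PV = C / r = 8,510.00 / 0.109 = 78,073.39

78073.39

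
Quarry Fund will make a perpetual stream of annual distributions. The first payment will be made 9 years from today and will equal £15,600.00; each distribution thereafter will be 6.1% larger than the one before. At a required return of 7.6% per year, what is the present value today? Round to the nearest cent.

Value at end of year 8: C₁ / (r − g) = £15,600.00 / (0.076 − 0.061) = £1,040,000.0000
Discount to today: PV = £1,040,000.0000 / (1 + 0.076)^8 = £1,040,000.0000 / 1.796794 = £578,808.86

£578808.86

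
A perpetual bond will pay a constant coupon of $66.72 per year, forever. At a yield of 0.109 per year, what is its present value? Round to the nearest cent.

$612.11

Level perpetuity: PV = C / r = $66.72 / 0.109 = $612.11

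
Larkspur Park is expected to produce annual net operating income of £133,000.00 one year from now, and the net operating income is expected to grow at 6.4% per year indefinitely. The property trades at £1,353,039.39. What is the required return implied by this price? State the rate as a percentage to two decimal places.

16.23%

P = D₁/(r − g) ⇒ r = D₁/P + g = £133,000.0000/£1,353,039.39 + 0.064 = 0.098297 + 0.064 = 0.162297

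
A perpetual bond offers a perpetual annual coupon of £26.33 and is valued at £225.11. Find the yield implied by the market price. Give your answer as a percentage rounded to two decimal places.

P = C/r ⇒ r = C/P = £26.33/£225.11 = 0.116965

11.70%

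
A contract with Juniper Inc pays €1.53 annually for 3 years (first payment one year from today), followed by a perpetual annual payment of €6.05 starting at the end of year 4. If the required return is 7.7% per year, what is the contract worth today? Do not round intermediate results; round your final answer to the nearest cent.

€66.86

PV of 3-year annuity: €1.53 × [1 − (1+0.077)^−3] / 0.077 = 3.96440
Perpetuity value at year 3: €6.05 / 0.077 = 78.57143
PV of perpetuity: 78.57143 / (1+0.077)^3 = 62.89521
Total PV = 3.96440 + 62.89521 = 66.85961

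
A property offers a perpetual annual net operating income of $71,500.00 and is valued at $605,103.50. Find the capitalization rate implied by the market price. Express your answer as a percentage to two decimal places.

11.82%

P = C/r ⇒ r = C/P = $71,500.00/$605,103.50 = 0.118162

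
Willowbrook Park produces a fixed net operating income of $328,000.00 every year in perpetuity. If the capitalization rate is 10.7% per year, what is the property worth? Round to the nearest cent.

Level perpetuity: PV = C / r = $328,000.00 / 0.107 = $3,065,420.56

$3065420.56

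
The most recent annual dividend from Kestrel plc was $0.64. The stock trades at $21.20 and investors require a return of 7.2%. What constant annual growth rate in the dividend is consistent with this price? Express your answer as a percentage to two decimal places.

4.06%

P = D₀(1+g)/(r−g) ⇒ P(r−g) = D₀(1+g) ⇒ g(P+D₀) = P·r − D₀
g = (P·r − D₀)/(P + D₀) = ($21.20×0.072 − $0.64) / ($21.20 + $0.64) = 0.040586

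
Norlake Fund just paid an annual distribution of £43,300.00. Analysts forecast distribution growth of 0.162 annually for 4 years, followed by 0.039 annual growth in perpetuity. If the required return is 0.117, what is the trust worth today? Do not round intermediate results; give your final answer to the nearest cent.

D_1 = 50314.60000
D_2 = 58465.56520
D_3 = 67936.98676
D_4 = 78942.77862
Terminal value at year 4: TV = D_4×(1+g_2)/(r−g_2) = 82021.54698/0.078 = 1051558.29467
P_0 = D_1/(1+r)^1 + D_2/(1+r)^2 + D_3/(1+r)^3 + D_4/(1+r)^4 + TV/(1+r)^4
    = 45044.40466 + 46859.08524 + 48746.87291 + 50710.71292 + 675492.70152 = 866853.77725

£866853.78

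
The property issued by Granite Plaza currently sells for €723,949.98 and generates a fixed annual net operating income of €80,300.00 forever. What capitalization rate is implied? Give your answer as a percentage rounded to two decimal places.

P = C/r ⇒ r = C/P = €80,300.00/€723,949.98 = 0.110919

11.09%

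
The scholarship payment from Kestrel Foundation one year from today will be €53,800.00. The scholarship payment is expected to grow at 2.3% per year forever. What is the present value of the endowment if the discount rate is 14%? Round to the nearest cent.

Growing perpetuity: P = D₁ / (r − g) = €53,800.0000 / (0.14 − 0.023) = €459,829.06

€459829.06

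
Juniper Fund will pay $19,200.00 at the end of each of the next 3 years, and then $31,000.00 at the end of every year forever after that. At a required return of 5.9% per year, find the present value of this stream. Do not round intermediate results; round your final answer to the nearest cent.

$493823.74

PV of 3-year annuity: $19,200.00 × [1 − (1+0.059)^−3] / 0.059 = 51416.93137
Perpetuity value at year 3: $31,000.00 / 0.059 = 525423.72881
PV of perpetuity: 525423.72881 / (1+0.059)^3 = 442406.80837
Total PV = 51416.93137 + 442406.80837 = 493823.73974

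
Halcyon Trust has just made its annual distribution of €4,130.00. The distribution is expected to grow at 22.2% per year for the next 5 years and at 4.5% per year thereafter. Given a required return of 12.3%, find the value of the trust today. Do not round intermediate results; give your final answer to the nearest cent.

D_1 = 5046.86000
D_2 = 6167.26292
D_3 = 7536.39529
D_4 = 9209.47504
D_5 = 11253.97850
Terminal value at year 5: TV = D_5×(1+g_2)/(r−g_2) = 11760.40753/0.078 = 150774.45557
P_0 = D_1/(1+r)^1 + D_2/(1+r)^2 + D_3/(1+r)^3 + D_4/(1+r)^4 + D_5/(1+r)^5 + TV/(1+r)^5
    = 4494.08727 + 4890.27127 + 5321.38156 + 5790.49712 + 6300.96838 + 84416.81990 = 111214.02550

€111214.03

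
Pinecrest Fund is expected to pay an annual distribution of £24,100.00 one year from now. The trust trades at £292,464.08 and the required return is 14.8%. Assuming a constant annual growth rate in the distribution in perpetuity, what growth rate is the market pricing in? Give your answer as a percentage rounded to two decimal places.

6.56%

P = D₁/(r−g) ⇒ g = r − D₁/P = 0.148 − £24,100.00/£292,464.08 = 0.065597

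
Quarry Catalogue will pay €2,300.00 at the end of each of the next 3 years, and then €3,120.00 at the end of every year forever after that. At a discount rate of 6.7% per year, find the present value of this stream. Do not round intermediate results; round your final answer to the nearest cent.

PV of 3-year annuity: €2,300.00 × [1 − (1+0.067)^−3] / 0.067 = 6069.16394
Perpetuity value at year 3: €3,120.00 / 0.067 = 46567.16418
PV of perpetuity: 46567.16418 / (1+0.067)^3 = 38334.21136
Total PV = 6069.16394 + 38334.21136 = 44403.37530

€44403.38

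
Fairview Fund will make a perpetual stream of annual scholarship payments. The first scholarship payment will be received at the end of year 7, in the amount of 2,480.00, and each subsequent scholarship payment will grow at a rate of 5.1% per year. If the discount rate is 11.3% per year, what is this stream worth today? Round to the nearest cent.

21042.10

Value at end of year 6: C₁ / (r − g) = 2,480.00 / (0.113 − 0.051) = 40,000.0000
Discount to today: PV = 40,000.0000 / (1 + 0.113)^6 = 40,000.0000 / 1.900951 = 21,042.10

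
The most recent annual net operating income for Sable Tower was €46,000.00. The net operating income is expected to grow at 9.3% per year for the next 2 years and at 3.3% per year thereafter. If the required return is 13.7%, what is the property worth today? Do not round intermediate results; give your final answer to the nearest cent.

D_1 = 50278.00000
D_2 = 54953.85400
Terminal value at year 2: TV = D_2×(1+g_2)/(r−g_2) = 56767.33118/0.104 = 545839.72290
P_0 = D_1/(1+r)^1 + D_2/(1+r)^2 + TV/(1+r)^2
    = 44219.87687 + 42508.64153 + 422225.25672 = 508953.77512

€508953.78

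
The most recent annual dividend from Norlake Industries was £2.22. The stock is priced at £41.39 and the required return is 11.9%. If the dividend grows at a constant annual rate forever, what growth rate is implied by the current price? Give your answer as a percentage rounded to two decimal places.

6.20%

P = D₀(1+g)/(r−g) ⇒ P(r−g) = D₀(1+g) ⇒ g(P+D₀) = P·r − D₀
g = (P·r − D₀)/(P + D₀) = (£41.39×0.119 − £2.22) / (£41.39 + £2.22) = 0.062036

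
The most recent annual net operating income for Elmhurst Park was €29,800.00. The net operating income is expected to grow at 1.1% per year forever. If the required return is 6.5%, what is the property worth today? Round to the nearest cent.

€557922.22

D₁ = D₀ × (1 + g) = €29,800.00 × 1.011 = €30,127.8000
Growing perpetuity: P = D₁ / (r − g) = €30,127.8000 / (0.065 − 0.011) = €557,922.22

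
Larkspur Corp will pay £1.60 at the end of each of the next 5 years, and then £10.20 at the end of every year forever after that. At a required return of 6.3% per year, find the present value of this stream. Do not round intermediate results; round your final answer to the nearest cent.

£125.97

PV of 5-year annuity: £1.60 × [1 − (1+0.063)^−5] / 0.063 = 6.68513
Perpetuity value at year 5: £10.20 / 0.063 = 161.90476
PV of perpetuity: 161.90476 / (1+0.063)^5 = 119.28705
Total PV = 6.68513 + 119.28705 = 125.97218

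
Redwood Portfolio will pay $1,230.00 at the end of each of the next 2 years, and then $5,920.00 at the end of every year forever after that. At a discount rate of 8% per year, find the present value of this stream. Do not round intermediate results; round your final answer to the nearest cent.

$65636.49

PV of 2-year annuity: $1,230.00 × [1 − (1+0.08)^−2] / 0.08 = 2193.41564
Perpetuity value at year 2: $5,920.00 / 0.08 = 74000.00000
PV of perpetuity: 74000.00000 / (1+0.08)^2 = 63443.07270
Total PV = 2193.41564 + 63443.07270 = 65636.48834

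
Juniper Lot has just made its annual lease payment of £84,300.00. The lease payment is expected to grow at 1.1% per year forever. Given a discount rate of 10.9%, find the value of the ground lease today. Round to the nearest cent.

D₁ = D₀ × (1 + g) = £84,300.00 × 1.011 = £85,227.3000
Growing perpetuity: P = D₁ / (r − g) = £85,227.3000 / (0.109 − 0.011) = £869,666.33

£869666.33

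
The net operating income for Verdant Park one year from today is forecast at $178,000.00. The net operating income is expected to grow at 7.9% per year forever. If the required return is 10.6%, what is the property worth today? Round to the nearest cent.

Growing perpetuity: P = D₁ / (r − g) = $178,000.0000 / (0.106 − 0.079) = $6,592,592.59

$6592592.59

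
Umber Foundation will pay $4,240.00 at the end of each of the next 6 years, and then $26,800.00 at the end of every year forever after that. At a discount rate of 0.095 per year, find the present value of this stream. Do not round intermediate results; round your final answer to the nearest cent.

$182394.00

PV of 6-year annuity: $4,240.00 × [1 − (1+0.095)^−6] / 0.095 = 18740.05959
Perpetuity value at year 6: $26,800.00 / 0.095 = 282105.26316
PV of perpetuity: 282105.26316 / (1+0.095)^6 = 163653.94309
Total PV = 18740.05959 + 163653.94309 = 182394.00268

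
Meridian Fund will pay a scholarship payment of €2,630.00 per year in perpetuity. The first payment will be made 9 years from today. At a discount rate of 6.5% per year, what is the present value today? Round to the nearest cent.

Value at end of year 8: C / r = €2,630.00 / 0.065 = €40,461.5385
Discount to today: PV = €40,461.5385 / (1 + 0.065)^8 = €40,461.5385 / 1.654996 = €24,448.12

€24448.12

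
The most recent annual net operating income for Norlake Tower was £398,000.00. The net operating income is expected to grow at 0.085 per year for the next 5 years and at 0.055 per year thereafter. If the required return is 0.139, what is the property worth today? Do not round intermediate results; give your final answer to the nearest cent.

£5645134.76

D_1 = 431830.00000
D_2 = 468535.55000
D_3 = 508361.07175
D_4 = 551571.76285
D_5 = 598455.36269
Terminal value at year 5: TV = D_5×(1+g_2)/(r−g_2) = 631370.40764/0.084 = 7516314.37665
P_0 = D_1/(1+r)^1 + D_2/(1+r)^2 + D_3/(1+r)^3 + D_4/(1+r)^4 + D_5/(1+r)^5 + TV/(1+r)^5
    = 379130.81651 + 361156.22117 + 344033.80155 + 327723.15600 + 312185.79830 + 3920904.96668 = 5645134.76020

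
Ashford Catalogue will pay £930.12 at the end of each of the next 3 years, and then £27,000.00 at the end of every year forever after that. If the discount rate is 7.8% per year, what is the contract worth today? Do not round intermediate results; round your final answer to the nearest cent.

PV of 3-year annuity: £930.12 × [1 − (1+0.078)^−3] / 0.078 = 2405.68616
Perpetuity value at year 3: £27,000.00 / 0.078 = 346153.84615
PV of perpetuity: 346153.84615 / (1+0.078)^3 = 276320.35547
Total PV = 2405.68616 + 276320.35547 = 278726.04163

£278726.04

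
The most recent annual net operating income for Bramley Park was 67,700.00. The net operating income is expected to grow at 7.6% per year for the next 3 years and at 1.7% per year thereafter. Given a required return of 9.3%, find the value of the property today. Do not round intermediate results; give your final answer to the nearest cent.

D_1 = 72845.20000
D_2 = 78381.43520
D_3 = 84338.42428
Terminal value at year 3: TV = D_3×(1+g_2)/(r−g_2) = 85772.17749/0.076 = 1128581.28274
P_0 = D_1/(1+r)^1 + D_2/(1+r)^2 + D_3/(1+r)^3 + TV/(1+r)^3
    = 66647.02653 + 65610.43051 + 64589.95721 + 864315.61161 = 1061163.02586

1061163.03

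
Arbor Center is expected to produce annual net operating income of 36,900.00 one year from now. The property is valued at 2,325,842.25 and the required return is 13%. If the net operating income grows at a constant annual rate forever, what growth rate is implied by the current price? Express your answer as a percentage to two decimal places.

11.41%

P = D₁/(r−g) ⇒ g = r − D₁/P = 0.13 − 36,900.00/2,325,842.25 = 0.114135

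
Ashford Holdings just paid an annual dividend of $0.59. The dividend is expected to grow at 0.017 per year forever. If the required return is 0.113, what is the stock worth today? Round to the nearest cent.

$6.25

D₁ = D₀ × (1 + g) = $0.59 × 1.017 = $0.6000
Growing perpetuity: P = D₁ / (r − g) = $0.6000 / (0.113 − 0.017) = $6.25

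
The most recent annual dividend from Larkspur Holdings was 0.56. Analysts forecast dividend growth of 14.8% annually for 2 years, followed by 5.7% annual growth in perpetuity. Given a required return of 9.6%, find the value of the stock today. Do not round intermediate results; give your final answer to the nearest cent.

17.85

D_1 = 0.64288
D_2 = 0.73803
Terminal value at year 2: TV = D_2×(1+g_2)/(r−g_2) = 0.78009/0.039 = 20.00240
P_0 = D_1/(1+r)^1 + D_2/(1+r)^2 + TV/(1+r)^2
    = 0.58657 + 0.61440 + 16.65180 = 17.85276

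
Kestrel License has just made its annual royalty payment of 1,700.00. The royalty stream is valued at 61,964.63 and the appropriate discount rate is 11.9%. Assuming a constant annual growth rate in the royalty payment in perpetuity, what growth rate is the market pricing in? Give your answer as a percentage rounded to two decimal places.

P = D₀(1+g)/(r−g) ⇒ P(r−g) = D₀(1+g) ⇒ g(P+D₀) = P·r − D₀
g = (P·r − D₀)/(P + D₀) = (61,964.63×0.119 − 1,700.00) / (61,964.63 + 1,700.00) = 0.089120

8.91%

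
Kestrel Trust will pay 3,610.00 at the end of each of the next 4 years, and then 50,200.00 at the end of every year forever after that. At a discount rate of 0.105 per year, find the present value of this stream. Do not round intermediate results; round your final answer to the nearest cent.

331995.60

PV of 4-year annuity: 3,610.00 × [1 − (1+0.105)^−4] / 0.105 = 11320.44860
Perpetuity value at year 4: 50,200.00 / 0.105 = 478095.23810
PV of perpetuity: 478095.23810 / (1+0.105)^4 = 320675.14958
Total PV = 11320.44860 + 320675.14958 = 331995.59818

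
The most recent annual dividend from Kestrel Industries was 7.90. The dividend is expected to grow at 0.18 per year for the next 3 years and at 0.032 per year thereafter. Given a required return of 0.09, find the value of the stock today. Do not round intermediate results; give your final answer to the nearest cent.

D_1 = 9.32200
D_2 = 10.99996
D_3 = 12.97995
Terminal value at year 3: TV = D_3×(1+g_2)/(r−g_2) = 13.39531/0.058 = 230.95364
P_0 = D_1/(1+r)^1 + D_2/(1+r)^2 + D_3/(1+r)^3 + TV/(1+r)^3
    = 8.55229 + 9.25845 + 10.02291 + 178.33859 = 206.17223

206.17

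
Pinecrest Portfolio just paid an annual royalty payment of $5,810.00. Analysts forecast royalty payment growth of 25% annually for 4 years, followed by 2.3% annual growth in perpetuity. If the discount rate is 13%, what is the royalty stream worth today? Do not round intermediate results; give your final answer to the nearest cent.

D_1 = 7262.50000
D_2 = 9078.12500
D_3 = 11347.65625
D_4 = 14184.57031
Terminal value at year 4: TV = D_4×(1+g_2)/(r−g_2) = 14510.81543/0.107 = 135615.09747
P_0 = D_1/(1+r)^1 + D_2/(1+r)^2 + D_3/(1+r)^3 + D_4/(1+r)^4 + TV/(1+r)^4
    = 6426.99115 + 7109.50349 + 7864.49501 + 8699.66262 + 83175.27904 = 113275.93129

$113275.93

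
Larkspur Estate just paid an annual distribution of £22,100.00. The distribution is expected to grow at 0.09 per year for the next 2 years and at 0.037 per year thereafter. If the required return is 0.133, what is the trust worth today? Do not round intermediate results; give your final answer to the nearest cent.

£262665.07

D_1 = 24089.00000
D_2 = 26257.01000
Terminal value at year 2: TV = D_2×(1+g_2)/(r−g_2) = 27228.51937/0.096 = 283630.41010
P_0 = D_1/(1+r)^1 + D_2/(1+r)^2 + TV/(1+r)^2
    = 21261.25331 + 20454.33902 + 220949.47460 = 262665.06693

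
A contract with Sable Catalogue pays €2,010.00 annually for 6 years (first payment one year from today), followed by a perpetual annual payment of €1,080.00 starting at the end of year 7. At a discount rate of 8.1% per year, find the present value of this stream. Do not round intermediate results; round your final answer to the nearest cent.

€17619.60

PV of 6-year annuity: €2,010.00 × [1 − (1+0.081)^−6] / 0.081 = 9263.86661
Perpetuity value at year 6: €1,080.00 / 0.081 = 13333.33333
PV of perpetuity: 13333.33333 / (1+0.081)^6 = 8355.73336
Total PV = 9263.86661 + 8355.73336 = 17619.59997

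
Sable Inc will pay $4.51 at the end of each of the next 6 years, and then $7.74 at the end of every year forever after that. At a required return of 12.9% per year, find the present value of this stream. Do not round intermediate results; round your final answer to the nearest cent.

PV of 6-year annuity: $4.51 × [1 − (1+0.129)^−6] / 0.129 = 18.07927
Perpetuity value at year 6: $7.74 / 0.129 = 60.00000
PV of perpetuity: 60.00000 / (1+0.129)^6 = 28.97261
Total PV = 18.07927 + 28.97261 = 47.05188

$47.05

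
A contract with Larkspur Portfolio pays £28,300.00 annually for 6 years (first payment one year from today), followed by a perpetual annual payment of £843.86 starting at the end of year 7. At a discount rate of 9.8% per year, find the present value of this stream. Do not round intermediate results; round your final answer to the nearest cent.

£128893.59

PV of 6-year annuity: £28,300.00 × [1 − (1+0.098)^−6] / 0.098 = 123979.64186
Perpetuity value at year 6: £843.86 / 0.098 = 8610.81633
PV of perpetuity: 8610.81633 / (1+0.098)^6 = 4913.94493
Total PV = 123979.64186 + 4913.94493 = 128893.58679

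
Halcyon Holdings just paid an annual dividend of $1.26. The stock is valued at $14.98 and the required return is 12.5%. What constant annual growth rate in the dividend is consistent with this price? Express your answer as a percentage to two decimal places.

3.77%

P = D₀(1+g)/(r−g) ⇒ P(r−g) = D₀(1+g) ⇒ g(P+D₀) = P·r − D₀
g = (P·r − D₀)/(P + D₀) = ($14.98×0.125 − $1.26) / ($14.98 + $1.26) = 0.037716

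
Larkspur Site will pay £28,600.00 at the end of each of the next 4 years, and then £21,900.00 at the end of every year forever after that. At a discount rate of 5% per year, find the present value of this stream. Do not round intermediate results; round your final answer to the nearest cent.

PV of 4-year annuity: £28,600.00 × [1 − (1+0.05)^−4] / 0.05 = 101414.18442
Perpetuity value at year 4: £21,900.00 / 0.05 = 438000.00000
PV of perpetuity: 438000.00000 / (1+0.05)^4 = 360343.68396
Total PV = 101414.18442 + 360343.68396 = 461757.86838

£461757.87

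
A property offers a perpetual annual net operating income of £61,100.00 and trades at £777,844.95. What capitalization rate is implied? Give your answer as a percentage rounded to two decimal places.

7.86%

P = C/r ⇒ r = C/P = £61,100.00/£777,844.95 = 0.078550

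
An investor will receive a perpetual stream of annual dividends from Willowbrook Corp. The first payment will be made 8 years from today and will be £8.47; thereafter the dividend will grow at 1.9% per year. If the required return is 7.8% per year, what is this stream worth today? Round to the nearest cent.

Value at end of year 7: C₁ / (r − g) = £8.47 / (0.078 − 0.019) = £143.5593
Discount to today: PV = £143.5593 / (1 + 0.078)^7 = £143.5593 / 1.691731 = £84.86

£84.86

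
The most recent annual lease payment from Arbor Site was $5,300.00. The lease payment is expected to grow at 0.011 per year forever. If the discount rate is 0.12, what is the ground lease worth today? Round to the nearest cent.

D₁ = D₀ × (1 + g) = $5,300.00 × 1.011 = $5,358.3000
Growing perpetuity: P = D₁ / (r − g) = $5,358.3000 / (0.12 − 0.011) = $49,158.72

$49158.72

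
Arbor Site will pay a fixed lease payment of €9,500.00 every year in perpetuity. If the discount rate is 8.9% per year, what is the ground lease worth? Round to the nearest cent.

Level perpetuity: PV = C / r = €9,500.00 / 0.089 = €106,741.57

€106741.57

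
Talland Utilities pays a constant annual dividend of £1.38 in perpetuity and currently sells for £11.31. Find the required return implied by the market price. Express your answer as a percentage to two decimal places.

P = C/r ⇒ r = C/P = £1.38/£11.31 = 0.122016

12.20%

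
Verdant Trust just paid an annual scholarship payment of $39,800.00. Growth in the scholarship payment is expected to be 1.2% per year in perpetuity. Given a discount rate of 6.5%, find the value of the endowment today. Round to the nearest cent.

$759954.72

D₁ = D₀ × (1 + g) = $39,800.00 × 1.012 = $40,277.6000
Growing perpetuity: P = D₁ / (r − g) = $40,277.6000 / (0.065 − 0.012) = $759,954.72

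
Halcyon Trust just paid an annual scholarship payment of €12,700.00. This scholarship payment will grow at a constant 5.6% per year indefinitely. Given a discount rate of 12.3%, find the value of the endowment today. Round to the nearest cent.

€200167.16

D₁ = D₀ × (1 + g) = €12,700.00 × 1.056 = €13,411.2000
Growing perpetuity: P = D₁ / (r − g) = €13,411.2000 / (0.123 − 0.056) = €200,167.16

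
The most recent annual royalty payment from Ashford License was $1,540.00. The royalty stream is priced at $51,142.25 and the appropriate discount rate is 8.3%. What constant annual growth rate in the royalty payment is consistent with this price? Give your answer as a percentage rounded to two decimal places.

5.13%

P = D₀(1+g)/(r−g) ⇒ P(r−g) = D₀(1+g) ⇒ g(P+D₀) = P·r − D₀
g = (P·r − D₀)/(P + D₀) = ($51,142.25×0.083 − $1,540.00) / ($51,142.25 + $1,540.00) = 0.051342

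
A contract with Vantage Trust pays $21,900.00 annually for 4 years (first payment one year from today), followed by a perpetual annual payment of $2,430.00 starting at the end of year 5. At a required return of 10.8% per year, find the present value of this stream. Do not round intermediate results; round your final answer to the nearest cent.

$83163.46

PV of 4-year annuity: $21,900.00 × [1 − (1+0.108)^−4] / 0.108 = 68234.71255
Perpetuity value at year 4: $2,430.00 / 0.108 = 22500.00000
PV of perpetuity: 22500.00000 / (1+0.108)^4 = 14928.75107
Total PV = 68234.71255 + 14928.75107 = 83163.46362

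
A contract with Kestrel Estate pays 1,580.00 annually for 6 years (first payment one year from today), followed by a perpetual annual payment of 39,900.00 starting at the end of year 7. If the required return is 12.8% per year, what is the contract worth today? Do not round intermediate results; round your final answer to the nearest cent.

PV of 6-year annuity: 1,580.00 × [1 − (1+0.128)^−6] / 0.128 = 6351.46419
Perpetuity value at year 6: 39,900.00 / 0.128 = 311718.75000
PV of perpetuity: 311718.75000 / (1+0.128)^6 = 151324.17963
Total PV = 6351.46419 + 151324.17963 = 157675.64382

157675.64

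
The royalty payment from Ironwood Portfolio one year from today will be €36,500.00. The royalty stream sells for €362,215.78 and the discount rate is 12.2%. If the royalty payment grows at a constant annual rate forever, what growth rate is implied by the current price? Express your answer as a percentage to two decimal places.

2.12%

P = D₁/(r−g) ⇒ g = r − D₁/P = 0.122 − €36,500.00/€362,215.78 = 0.021231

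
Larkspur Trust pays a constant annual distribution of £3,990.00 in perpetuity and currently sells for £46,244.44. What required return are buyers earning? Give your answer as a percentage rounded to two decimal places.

8.63%

P = C/r ⇒ r = C/P = £3,990.00/£46,244.44 = 0.086281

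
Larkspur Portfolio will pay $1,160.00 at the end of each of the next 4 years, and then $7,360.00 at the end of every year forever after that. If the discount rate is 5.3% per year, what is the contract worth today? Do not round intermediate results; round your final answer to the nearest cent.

PV of 4-year annuity: $1,160.00 × [1 − (1+0.053)^−4] / 0.053 = 4084.79909
Perpetuity value at year 4: $7,360.00 / 0.053 = 138867.92453
PV of perpetuity: 138867.92453 / (1+0.053)^4 = 112950.57860
Total PV = 4084.79909 + 112950.57860 = 117035.37769

$117035.38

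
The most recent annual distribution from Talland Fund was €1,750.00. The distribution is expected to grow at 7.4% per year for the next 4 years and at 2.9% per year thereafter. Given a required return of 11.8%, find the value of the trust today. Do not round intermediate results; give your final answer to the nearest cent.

D_1 = 1879.50000
D_2 = 2018.58300
D_3 = 2167.95814
D_4 = 2328.38704
Terminal value at year 4: TV = D_4×(1+g_2)/(r−g_2) = 2395.91027/0.089 = 26920.34010
P_0 = D_1/(1+r)^1 + D_2/(1+r)^2 + D_3/(1+r)^3 + D_4/(1+r)^4 + TV/(1+r)^4
    = 1681.12701 + 1614.96459 + 1551.40606 + 1490.34893 + 17231.11290 = 23568.95949

€23568.96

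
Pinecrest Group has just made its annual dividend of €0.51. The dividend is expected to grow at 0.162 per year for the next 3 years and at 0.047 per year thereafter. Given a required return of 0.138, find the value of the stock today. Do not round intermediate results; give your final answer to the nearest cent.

D_1 = 0.59262
D_2 = 0.68862
D_3 = 0.80018
Terminal value at year 3: TV = D_3×(1+g_2)/(r−g_2) = 0.83779/0.091 = 9.20648
P_0 = D_1/(1+r)^1 + D_2/(1+r)^2 + D_3/(1+r)^3 + TV/(1+r)^3
    = 0.52076 + 0.53174 + 0.54295 + 6.24694 = 7.84238

€7.84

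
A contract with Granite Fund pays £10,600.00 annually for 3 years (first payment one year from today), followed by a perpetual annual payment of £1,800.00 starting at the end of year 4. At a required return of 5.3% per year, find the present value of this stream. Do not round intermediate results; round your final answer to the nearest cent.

PV of 3-year annuity: £10,600.00 × [1 − (1+0.053)^−3] / 0.053 = 28704.92279
Perpetuity value at year 3: £1,800.00 / 0.053 = 33962.26415
PV of perpetuity: 33962.26415 / (1+0.053)^3 = 29087.84330
Total PV = 28704.92279 + 29087.84330 = 57792.76609

£57792.77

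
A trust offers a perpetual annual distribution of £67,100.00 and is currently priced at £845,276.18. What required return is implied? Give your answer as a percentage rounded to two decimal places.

7.94%

P = C/r ⇒ r = C/P = £67,100.00/£845,276.18 = 0.079382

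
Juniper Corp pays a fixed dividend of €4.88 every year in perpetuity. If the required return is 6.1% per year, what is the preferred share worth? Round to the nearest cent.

€80.00

Level perpetuity: PV = C / r = €4.88 / 0.061 = €80.00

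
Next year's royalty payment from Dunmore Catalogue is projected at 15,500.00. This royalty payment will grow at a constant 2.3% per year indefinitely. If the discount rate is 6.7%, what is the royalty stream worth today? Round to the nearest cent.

Growing perpetuity: P = D₁ / (r − g) = 15,500.0000 / (0.067 − 0.023) = 352,272.73

352272.73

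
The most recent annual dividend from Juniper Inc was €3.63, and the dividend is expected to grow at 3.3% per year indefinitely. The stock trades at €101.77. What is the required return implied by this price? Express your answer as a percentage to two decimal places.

D₁ = €3.63 × 1.033 = €3.7498
P = D₁/(r − g) ⇒ r = D₁/P + g = €3.7498/€101.77 + 0.033 = 0.036846 + 0.033 = 0.069846

6.98%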